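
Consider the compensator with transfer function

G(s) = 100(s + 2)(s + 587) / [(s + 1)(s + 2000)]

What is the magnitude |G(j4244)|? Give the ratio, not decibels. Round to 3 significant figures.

91.3

At s = jω = j4244:
zero (s+2): 2 + j4244 → |·| = √(2²+4244²) = √18011540 ≈ 4244, ∠ = arctan(4244/2) ≈ 89.97°
zero (s+587): 587 + j4244 → |·| = √(587²+4244²) = √18356105 ≈ 4284.4, ∠ = arctan(4244/587) ≈ 82.13°
pole (s+1): 1 + j4244 → |·| = √(1²+4244²) = √18011537 ≈ 4244, ∠ = arctan(4244/1) ≈ 89.99°
pole (s+2000): 2000 + j4244 → |·| = √(2000²+4244²) = √22011536 ≈ 4691.6, ∠ = arctan(4244/2000) ≈ 64.77°
|G| = 100 · 1.8183e+07 / 1.9911e+07 ≈ 91.321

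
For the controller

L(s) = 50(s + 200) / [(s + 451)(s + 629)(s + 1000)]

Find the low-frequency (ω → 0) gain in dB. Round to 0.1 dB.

-89.1 dB

L(0) = 50·200 / (451·629·1000) ≈ 3.5251e-05
20 log₁₀(3.5251e-05) ≈ -89.06 dB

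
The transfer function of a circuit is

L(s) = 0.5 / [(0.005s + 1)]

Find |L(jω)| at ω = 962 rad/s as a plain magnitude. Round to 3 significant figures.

0.102

At ω = 962 rad/s:
pole (1 + j962·0.005) = 1 + j4.81 → |·| ≈ 4.9129, ∠ ≈ 78.26°
|L| = 0.5 · 1 / (4.9129) ≈ 0.10177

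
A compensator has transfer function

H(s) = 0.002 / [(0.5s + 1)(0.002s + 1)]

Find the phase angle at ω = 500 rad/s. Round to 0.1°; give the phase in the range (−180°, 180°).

At ω = 500 rad/s:
pole (1 + j500·0.5) = 1 + j250 → |·| ≈ 250, ∠ ≈ 89.77°
pole (1 + j500·0.002) = 1 + j1 → |·| ≈ 1.4142, ∠ ≈ 45.00°
∠H = (0°) − (89.77° + 45.00°) = -134.77°

-134.8°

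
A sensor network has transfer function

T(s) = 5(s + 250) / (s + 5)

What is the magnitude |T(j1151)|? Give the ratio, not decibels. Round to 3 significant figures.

At s = jω = j1151:
zero (s+250): 250 + j1151 → |·| = √(250²+1151²) = √1387301 ≈ 1177.8, ∠ = arctan(1151/250) ≈ 77.75°
pole (s+5): 5 + j1151 → |·| = √(5²+1151²) = √1324826 ≈ 1151, ∠ = arctan(1151/5) ≈ 89.75°
|T| = 5 · 1177.8 / 1151 ≈ 5.1164

5.12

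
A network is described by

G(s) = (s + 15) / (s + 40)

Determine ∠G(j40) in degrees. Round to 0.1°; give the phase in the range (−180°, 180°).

Substitute s = j40:
Numerator: (j40) + 15 = 15 + j40
Denominator: (j40) + 40 = 40 + j40
|N| = √(15² + 40²) ≈ 42.72, ∠N ≈ 69.44°
|D| = √(40² + 40²) ≈ 56.569, ∠D ≈ 45.00°
∠G = 69.44° − 45.00° = 24.44°

24.4°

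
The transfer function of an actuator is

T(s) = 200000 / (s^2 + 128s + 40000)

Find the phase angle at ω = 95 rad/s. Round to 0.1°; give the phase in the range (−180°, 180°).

At s = jω = j95:
quadratic: (j95)² + 128·j95 + 40000 = 30975 + j12160 → |·| ≈ 33276, ∠ ≈ 21.43°
∠T = 0.00° − 21.43° = -21.43°

-21.4°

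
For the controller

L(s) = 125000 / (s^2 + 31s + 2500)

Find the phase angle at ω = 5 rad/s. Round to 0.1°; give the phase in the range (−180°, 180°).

At s = jω = j5:
quadratic: (j5)² + 31·j5 + 2500 = 2475 + j155 → |·| ≈ 2479.8, ∠ ≈ 3.58°
∠L = 0.00° − 3.58° = -3.58°

-3.6°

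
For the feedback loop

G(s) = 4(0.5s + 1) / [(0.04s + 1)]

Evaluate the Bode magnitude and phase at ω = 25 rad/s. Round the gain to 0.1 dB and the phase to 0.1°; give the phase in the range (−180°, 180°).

31.0 dB, 40.4°

At ω = 25 rad/s:
zero (1 + j25·0.5) = 1 + j12.5 → |·| ≈ 12.54, ∠ ≈ 85.43°
pole (1 + j25·0.04) = 1 + j1 → |·| ≈ 1.4142, ∠ ≈ 45.00°
|G| = 4 · 12.54 / (1.4142) ≈ 35.469
Gain = 20 log₁₀(35.469) ≈ 31.00 dB
∠G = (85.43°) − (45.00°) = 40.43°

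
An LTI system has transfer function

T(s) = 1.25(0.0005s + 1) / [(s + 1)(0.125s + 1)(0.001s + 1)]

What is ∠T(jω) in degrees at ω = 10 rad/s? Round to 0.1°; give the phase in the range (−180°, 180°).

-135.9°

At ω = 10 rad/s:
zero (1 + j10·0.0005) = 1 + j0.005 → |·| ≈ 1, ∠ ≈ 0.29°
pole (1 + j10·1) = 1 + j10 → |·| ≈ 10.05, ∠ ≈ 84.29°
pole (1 + j10·0.125) = 1 + j1.25 → |·| ≈ 1.6008, ∠ ≈ 51.34°
pole (1 + j10·0.001) = 1 + j0.01 → |·| ≈ 1, ∠ ≈ 0.57°
∠T = (0.29°) − (84.29° + 51.34° + 0.57°) = -135.91°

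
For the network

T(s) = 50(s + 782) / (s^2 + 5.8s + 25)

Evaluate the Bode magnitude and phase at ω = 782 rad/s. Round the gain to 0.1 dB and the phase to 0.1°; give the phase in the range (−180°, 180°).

-20.9 dB, -134.6°

At s = jω = j782:
zero (s+782): 782 + j782 → |·| = √(782²+782²) = √1223048 ≈ 1105.9, ∠ = arctan(782/782) ≈ 45.00°
quadratic: (j782)² + 5.8·j782 + 25 = -611499 + j4535.6 → |·| ≈ 6.1152e+05, ∠ ≈ 179.58°
|T| = 50 · 1105.9 / 6.1152e+05 ≈ 0.090422
Gain = 20 log₁₀(0.090422) ≈ -20.87 dB
∠T = 45.00° − 179.58° = -134.58°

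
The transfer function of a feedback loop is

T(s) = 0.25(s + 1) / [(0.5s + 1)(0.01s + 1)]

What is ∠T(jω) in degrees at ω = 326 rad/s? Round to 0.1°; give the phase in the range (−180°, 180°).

-72.8°

At ω = 326 rad/s:
zero (1 + j326·1) = 1 + j326 → |·| ≈ 326, ∠ ≈ 89.82°
pole (1 + j326·0.5) = 1 + j163 → |·| ≈ 163, ∠ ≈ 89.65°
pole (1 + j326·0.01) = 1 + j3.26 → |·| ≈ 3.4099, ∠ ≈ 72.95°
∠T = (89.82°) − (89.65° + 72.95°) = -72.78°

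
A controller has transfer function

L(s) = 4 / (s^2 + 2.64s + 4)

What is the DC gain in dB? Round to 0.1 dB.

L(0) = 4 / 4 = 1
20 log₁₀(1) ≈ 0.00 dB

0.0 dB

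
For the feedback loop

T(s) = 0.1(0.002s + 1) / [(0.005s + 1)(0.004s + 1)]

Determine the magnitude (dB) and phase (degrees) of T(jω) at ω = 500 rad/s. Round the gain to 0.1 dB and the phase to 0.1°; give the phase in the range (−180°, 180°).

At ω = 500 rad/s:
zero (1 + j500·0.002) = 1 + j1 → |·| ≈ 1.4142, ∠ ≈ 45.00°
pole (1 + j500·0.005) = 1 + j2.5 → |·| ≈ 2.6926, ∠ ≈ 68.20°
pole (1 + j500·0.004) = 1 + j2 → |·| ≈ 2.2361, ∠ ≈ 63.43°
|T| = 0.1 · 1.4142 / (2.6926 · 2.2361) ≈ 0.023488
Gain = 20 log₁₀(0.023488) ≈ -32.58 dB
∠T = (45.00°) − (68.20° + 63.43°) = -86.63°

-32.6 dB, -86.6°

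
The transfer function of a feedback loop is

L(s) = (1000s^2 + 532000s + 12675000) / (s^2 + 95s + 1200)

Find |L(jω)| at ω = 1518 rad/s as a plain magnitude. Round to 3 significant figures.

1.05e+03

Substitute s = j1518:
Numerator: 1000(j1518)^2 + 532000(j1518) + 12675000 = -2291649000 + j807576000
Denominator: (j1518)^2 + 95(j1518) + 1200 = -2303124 + j144210
|N| = √(2291649000² + 807576000²) ≈ 2.4298e+09, ∠N ≈ 160.59°
|D| = √(2303124² + 144210²) ≈ 2.3076e+06, ∠D ≈ 176.42°
|L| = 2.4298e+09 / 2.3076e+06 ≈ 1053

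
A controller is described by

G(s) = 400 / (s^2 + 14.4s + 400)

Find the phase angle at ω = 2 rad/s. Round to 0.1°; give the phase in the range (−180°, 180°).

-4.2°

At s = jω = j2:
quadratic: (j2)² + 14.4·j2 + 400 = 396 + j28.8 → |·| ≈ 397.05, ∠ ≈ 4.16°
∠G = 0.00° − 4.16° = -4.16°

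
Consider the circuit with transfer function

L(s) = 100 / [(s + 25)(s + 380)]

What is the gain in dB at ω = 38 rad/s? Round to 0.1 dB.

At s = jω = j38:
pole (s+25): 25 + j38 → |·| = √(25²+38²) = √2069 ≈ 45.486, ∠ = arctan(38/25) ≈ 56.66°
pole (s+380): 380 + j38 → |·| = √(380²+38²) = √145844 ≈ 381.9, ∠ = arctan(38/380) ≈ 5.71°
|L| = 100 / 17371 ≈ 0.0057567
Gain = 20 log₁₀(0.0057567) ≈ -44.80 dB

-44.8 dB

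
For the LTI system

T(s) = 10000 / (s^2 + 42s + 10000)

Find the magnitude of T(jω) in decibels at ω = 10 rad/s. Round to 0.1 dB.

At s = jω = j10:
quadratic: (j10)² + 42·j10 + 10000 = 9900 + j420 → |·| ≈ 9908.9, ∠ ≈ 2.43°
|T| = 10000 / 9908.9 ≈ 1.0092
Gain = 20 log₁₀(1.0092) ≈ 0.08 dB

0.1 dB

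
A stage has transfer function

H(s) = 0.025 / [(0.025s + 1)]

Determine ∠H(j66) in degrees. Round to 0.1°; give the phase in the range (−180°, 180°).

At ω = 66 rad/s:
pole (1 + j66·0.025) = 1 + j1.65 → |·| ≈ 1.9294, ∠ ≈ 58.78°
∠H = (0°) − (58.78°) = -58.78°

-58.8°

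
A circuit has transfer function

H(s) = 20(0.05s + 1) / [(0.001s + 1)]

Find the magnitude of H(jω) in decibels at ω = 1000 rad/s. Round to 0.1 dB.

At ω = 1000 rad/s:
zero (1 + j1000·0.05) = 1 + j50 → |·| ≈ 50.01, ∠ ≈ 88.85°
pole (1 + j1000·0.001) = 1 + j1 → |·| ≈ 1.4142, ∠ ≈ 45.00°
|H| = 20 · 50.01 / (1.4142) ≈ 707.25
Gain = 20 log₁₀(707.25) ≈ 56.99 dB

57.0 dB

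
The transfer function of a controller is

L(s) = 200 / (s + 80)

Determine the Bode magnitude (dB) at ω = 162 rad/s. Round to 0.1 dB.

0.9 dB

Substitute s = j162:
Numerator: 200 = 200 + j0
Denominator: (j162) + 80 = 80 + j162
|N| = √(200² + 0²) ≈ 200, ∠N ≈ 0.00°
|D| = √(80² + 162²) ≈ 180.68, ∠D ≈ 63.72°
|L| = 200 / 180.68 ≈ 1.1069
Gain = 20 log₁₀(1.1069) ≈ 0.88 dB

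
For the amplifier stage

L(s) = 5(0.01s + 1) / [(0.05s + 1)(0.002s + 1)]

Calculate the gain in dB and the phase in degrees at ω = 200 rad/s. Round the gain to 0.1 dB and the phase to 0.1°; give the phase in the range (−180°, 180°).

At ω = 200 rad/s:
zero (1 + j200·0.01) = 1 + j2 → |·| ≈ 2.2361, ∠ ≈ 63.43°
pole (1 + j200·0.05) = 1 + j10 → |·| ≈ 10.05, ∠ ≈ 84.29°
pole (1 + j200·0.002) = 1 + j0.4 → |·| ≈ 1.077, ∠ ≈ 21.80°
|L| = 5 · 2.2361 / (10.05 · 1.077) ≈ 1.033
Gain = 20 log₁₀(1.033) ≈ 0.28 dB
∠L = (63.43°) − (84.29° + 21.80°) = -42.66°

0.3 dB, -42.7°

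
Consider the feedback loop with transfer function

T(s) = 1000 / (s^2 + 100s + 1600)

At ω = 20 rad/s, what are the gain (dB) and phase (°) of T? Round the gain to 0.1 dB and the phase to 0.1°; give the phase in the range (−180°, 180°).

-7.4 dB, -59.0°

Substitute s = j20:
Numerator: 1000 = 1000 + j0
Denominator: (j20)^2 + 100(j20) + 1600 = 1200 + j2000
|N| = √(1000² + 0²) ≈ 1000, ∠N ≈ 0.00°
|D| = √(1200² + 2000²) ≈ 2332.4, ∠D ≈ 59.04°
|T| = 1000 / 2332.4 ≈ 0.42874
Gain = 20 log₁₀(0.42874) ≈ -7.36 dB
∠T = 0.00° − 59.04° = -59.04°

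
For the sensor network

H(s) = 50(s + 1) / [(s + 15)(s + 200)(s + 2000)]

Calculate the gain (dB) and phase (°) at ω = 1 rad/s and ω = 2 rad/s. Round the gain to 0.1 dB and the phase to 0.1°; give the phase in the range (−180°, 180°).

ω = 1: -98.6 dB, 40.9°; ω = 2: -94.7 dB, 55.2°

At s = jω = j1:
zero (s+1): 1 + j1 → |·| = √(1²+1²) = √2 ≈ 1.4142, ∠ = arctan(1/1) ≈ 45.00°
pole (s+15): 15 + j1 → |·| = √(15²+1²) = √226 ≈ 15.033, ∠ = arctan(1/15) ≈ 3.81°
pole (s+200): 200 + j1 → |·| = √(200²+1²) = √40001 ≈ 200, ∠ = arctan(1/200) ≈ 0.29°
pole (s+2000): 2000 + j1 → |·| = √(2000²+1²) = √4000001 ≈ 2000, ∠ = arctan(1/2000) ≈ 0.03°
|H| = 50 · 1.4142 / 6.0132e+06 ≈ 1.1759e-05
Gain = 20 log₁₀(1.1759e-05) ≈ -98.59 dB
∠H = 45.00° − 4.13° = 40.87°

At s = jω = j2:
zero (s+1): 1 + j2 → |·| = √(1²+2²) = √5 ≈ 2.2361, ∠ = arctan(2/1) ≈ 63.43°
pole (s+15): 15 + j2 → |·| = √(15²+2²) = √229 ≈ 15.133, ∠ = arctan(2/15) ≈ 7.59°
pole (s+200): 200 + j2 → |·| = √(200²+2²) = √40004 ≈ 200.01, ∠ = arctan(2/200) ≈ 0.57°
pole (s+2000): 2000 + j2 → |·| = √(2000²+2²) = √4000004 ≈ 2000, ∠ = arctan(2/2000) ≈ 0.06°
|H| = 50 · 2.2361 / 6.0535e+06 ≈ 1.8469e-05
Gain = 20 log₁₀(1.8469e-05) ≈ -94.67 dB
∠H = 63.43° − 8.22° = 55.21°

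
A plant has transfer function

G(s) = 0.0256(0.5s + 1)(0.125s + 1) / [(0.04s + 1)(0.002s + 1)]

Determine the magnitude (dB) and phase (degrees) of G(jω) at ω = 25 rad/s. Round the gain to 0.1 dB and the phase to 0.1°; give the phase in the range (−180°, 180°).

-2.6 dB, 109.8°

At ω = 25 rad/s:
zero (1 + j25·0.5) = 1 + j12.5 → |·| ≈ 12.54, ∠ ≈ 85.43°
zero (1 + j25·0.125) = 1 + j3.125 → |·| ≈ 3.2811, ∠ ≈ 72.26°
pole (1 + j25·0.04) = 1 + j1 → |·| ≈ 1.4142, ∠ ≈ 45.00°
pole (1 + j25·0.002) = 1 + j0.05 → |·| ≈ 1.0012, ∠ ≈ 2.86°
|G| = 0.0256 · 12.54 · 3.2811 / (1.4142 · 1.0012) ≈ 0.74392
Gain = 20 log₁₀(0.74392) ≈ -2.57 dB
∠G = (85.43° + 72.26°) − (45.00° + 2.86°) = 109.83°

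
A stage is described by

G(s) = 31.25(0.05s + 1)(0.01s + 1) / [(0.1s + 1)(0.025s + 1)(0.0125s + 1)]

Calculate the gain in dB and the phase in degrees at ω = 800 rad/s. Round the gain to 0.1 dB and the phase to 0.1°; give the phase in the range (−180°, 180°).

-4.1 dB, -89.3°

At ω = 800 rad/s:
zero (1 + j800·0.05) = 1 + j40 → |·| ≈ 40.012, ∠ ≈ 88.57°
zero (1 + j800·0.01) = 1 + j8 → |·| ≈ 8.0623, ∠ ≈ 82.87°
pole (1 + j800·0.1) = 1 + j80 → |·| ≈ 80.006, ∠ ≈ 89.28°
pole (1 + j800·0.025) = 1 + j20 → |·| ≈ 20.025, ∠ ≈ 87.14°
pole (1 + j800·0.0125) = 1 + j10 → |·| ≈ 10.05, ∠ ≈ 84.29°
|G| = 31.25 · 40.012 · 8.0623 / (80.006 · 20.025 · 10.05) ≈ 0.62609
Gain = 20 log₁₀(0.62609) ≈ -4.07 dB
∠G = (88.57° + 82.87°) − (89.28° + 87.14° + 84.29°) = -89.27°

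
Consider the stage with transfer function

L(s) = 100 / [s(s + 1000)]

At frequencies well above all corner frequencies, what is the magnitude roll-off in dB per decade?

Each pole contributes −20 dB/decade at high frequency; each zero contributes +20 dB/decade.
Net: 0 zero(s) − 2 pole(s) → -40 dB/decade.

-40 dB/decade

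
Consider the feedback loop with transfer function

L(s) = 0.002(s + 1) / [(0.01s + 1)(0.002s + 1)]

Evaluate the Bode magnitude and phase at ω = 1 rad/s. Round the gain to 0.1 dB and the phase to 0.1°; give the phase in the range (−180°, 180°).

-51.0 dB, 44.3°

At ω = 1 rad/s:
zero (1 + j1·1) = 1 + j1 → |·| ≈ 1.4142, ∠ ≈ 45.00°
pole (1 + j1·0.01) = 1 + j0.01 → |·| ≈ 1, ∠ ≈ 0.57°
pole (1 + j1·0.002) = 1 + j0.002 → |·| ≈ 1, ∠ ≈ 0.11°
|L| = 0.002 · 1.4142 / (1 · 1) ≈ 0.0028284
Gain = 20 log₁₀(0.0028284) ≈ -50.97 dB
∠L = (45.00°) − (0.57° + 0.11°) = 44.32°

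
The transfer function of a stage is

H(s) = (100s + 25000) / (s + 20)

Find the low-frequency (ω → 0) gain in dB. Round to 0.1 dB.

H(0) = 25000 / 20 = 1250
20 log₁₀(1250) ≈ 61.94 dB

61.9 dB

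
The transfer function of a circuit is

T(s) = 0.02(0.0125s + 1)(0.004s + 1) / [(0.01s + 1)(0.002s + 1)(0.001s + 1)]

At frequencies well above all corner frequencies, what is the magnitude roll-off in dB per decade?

-20 dB/decade

Each pole contributes −20 dB/decade at high frequency; each zero contributes +20 dB/decade.
Net: 2 zero(s) − 3 pole(s) → -20 dB/decade.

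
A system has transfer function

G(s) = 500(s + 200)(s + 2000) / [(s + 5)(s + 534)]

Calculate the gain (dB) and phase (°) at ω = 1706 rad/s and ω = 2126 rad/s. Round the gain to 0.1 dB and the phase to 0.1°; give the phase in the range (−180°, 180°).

ω = 1706: 57.4 dB, -38.7°; ω = 2126: 56.5 dB, -34.4°

At s = jω = j1706:
zero (s+200): 200 + j1706 → |·| = √(200²+1706²) = √2950436 ≈ 1717.7, ∠ = arctan(1706/200) ≈ 83.31°
zero (s+2000): 2000 + j1706 → |·| = √(2000²+1706²) = √6910436 ≈ 2628.8, ∠ = arctan(1706/2000) ≈ 40.46°
pole (s+5): 5 + j1706 → |·| = √(5²+1706²) = √2910461 ≈ 1706, ∠ = arctan(1706/5) ≈ 89.83°
pole (s+534): 534 + j1706 → |·| = √(534²+1706²) = √3195592 ≈ 1787.6, ∠ = arctan(1706/534) ≈ 72.62°
|G| = 500 · 4.5155e+06 / 3.0496e+06 ≈ 740.34
Gain = 20 log₁₀(740.34) ≈ 57.39 dB
∠G = 123.77° − 162.45° = -38.68°

At s = jω = j2126:
zero (s+200): 200 + j2126 → |·| = √(200²+2126²) = √4559876 ≈ 2135.4, ∠ = arctan(2126/200) ≈ 84.63°
zero (s+2000): 2000 + j2126 → |·| = √(2000²+2126²) = √8519876 ≈ 2918.9, ∠ = arctan(2126/2000) ≈ 46.75°
pole (s+5): 5 + j2126 → |·| = √(5²+2126²) = √4519901 ≈ 2126, ∠ = arctan(2126/5) ≈ 89.87°
pole (s+534): 534 + j2126 → |·| = √(534²+2126²) = √4805032 ≈ 2192, ∠ = arctan(2126/534) ≈ 75.90°
|G| = 500 · 6.233e+06 / 4.6602e+06 ≈ 668.75
Gain = 20 log₁₀(668.75) ≈ 56.51 dB
∠G = 131.38° − 165.77° = -34.39°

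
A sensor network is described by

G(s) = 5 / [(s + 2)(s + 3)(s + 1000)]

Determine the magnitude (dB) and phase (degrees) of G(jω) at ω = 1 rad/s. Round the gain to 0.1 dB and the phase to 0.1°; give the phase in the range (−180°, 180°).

At s = jω = j1:
pole (s+2): 2 + j1 → |·| = √(2²+1²) = √5 ≈ 2.2361, ∠ = arctan(1/2) ≈ 26.57°
pole (s+3): 3 + j1 → |·| = √(3²+1²) = √10 ≈ 3.1623, ∠ = arctan(1/3) ≈ 18.43°
pole (s+1000): 1000 + j1 → |·| = √(1000²+1²) = √1000001 ≈ 1000, ∠ = arctan(1/1000) ≈ 0.06°
|G| = 5 / 7071.2 ≈ 0.00070709
Gain = 20 log₁₀(0.00070709) ≈ -63.01 dB
∠G = 0.00° − 45.06° = -45.06°

-63.0 dB, -45.1°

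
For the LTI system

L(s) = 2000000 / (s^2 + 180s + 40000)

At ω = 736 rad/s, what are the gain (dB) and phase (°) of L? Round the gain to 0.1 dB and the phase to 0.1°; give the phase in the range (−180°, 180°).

11.7 dB, -165.2°

At s = jω = j736:
quadratic: (j736)² + 180·j736 + 40000 = -501696 + j132480 → |·| ≈ 5.1889e+05, ∠ ≈ 165.21°
|L| = 2000000 / 5.1889e+05 ≈ 3.8544
Gain = 20 log₁₀(3.8544) ≈ 11.72 dB
∠L = 0.00° − 165.21° = -165.21°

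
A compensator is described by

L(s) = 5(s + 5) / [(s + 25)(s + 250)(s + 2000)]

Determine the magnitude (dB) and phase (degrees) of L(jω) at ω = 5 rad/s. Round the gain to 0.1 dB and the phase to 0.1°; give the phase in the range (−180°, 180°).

-111.1 dB, 32.4°

At s = jω = j5:
zero (s+5): 5 + j5 → |·| = √(5²+5²) = √50 ≈ 7.0711, ∠ = arctan(5/5) ≈ 45.00°
pole (s+25): 25 + j5 → |·| = √(25²+5²) = √650 ≈ 25.495, ∠ = arctan(5/25) ≈ 11.31°
pole (s+250): 250 + j5 → |·| = √(250²+5²) = √62525 ≈ 250.05, ∠ = arctan(5/250) ≈ 1.15°
pole (s+2000): 2000 + j5 → |·| = √(2000²+5²) = √4000025 ≈ 2000, ∠ = arctan(5/2000) ≈ 0.14°
|L| = 5 · 7.0711 / 1.275e+07 ≈ 2.773e-06
Gain = 20 log₁₀(2.773e-06) ≈ -111.14 dB
∠L = 45.00° − 12.60° = 32.40°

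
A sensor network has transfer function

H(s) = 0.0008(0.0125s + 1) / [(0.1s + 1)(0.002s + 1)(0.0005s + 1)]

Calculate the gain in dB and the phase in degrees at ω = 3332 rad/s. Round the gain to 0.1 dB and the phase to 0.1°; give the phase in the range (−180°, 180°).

-102.3 dB, -141.7°

At ω = 3332 rad/s:
zero (1 + j3332·0.0125) = 1 + j41.65 → |·| ≈ 41.662, ∠ ≈ 88.62°
pole (1 + j3332·0.1) = 1 + j333.2 → |·| ≈ 333.2, ∠ ≈ 89.83°
pole (1 + j3332·0.002) = 1 + j6.664 → |·| ≈ 6.7386, ∠ ≈ 81.47°
pole (1 + j3332·0.0005) = 1 + j1.666 → |·| ≈ 1.9431, ∠ ≈ 59.03°
|H| = 0.0008 · 41.662 / (333.2 · 6.7386 · 1.9431) ≈ 7.6394e-06
Gain = 20 log₁₀(7.6394e-06) ≈ -102.34 dB
∠H = (88.62°) − (89.83° + 81.47° + 59.03°) = -141.71°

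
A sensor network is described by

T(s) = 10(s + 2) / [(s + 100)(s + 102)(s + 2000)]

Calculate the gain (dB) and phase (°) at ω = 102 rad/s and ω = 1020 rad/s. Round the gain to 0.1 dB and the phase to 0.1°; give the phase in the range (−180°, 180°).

ω = 102: -92.1 dB, -4.6°; ω = 1020: -107.3 dB, -105.8°

At s = jω = j102:
zero (s+2): 2 + j102 → |·| = √(2²+102²) = √10408 ≈ 102.02, ∠ = arctan(102/2) ≈ 88.88°
pole (s+100): 100 + j102 → |·| = √(100²+102²) = √20404 ≈ 142.84, ∠ = arctan(102/100) ≈ 45.57°
pole (s+102): 102 + j102 → |·| = √(102²+102²) = √20808 ≈ 144.25, ∠ = arctan(102/102) ≈ 45.00°
pole (s+2000): 2000 + j102 → |·| = √(2000²+102²) = √4010404 ≈ 2002.6, ∠ = arctan(102/2000) ≈ 2.92°
|T| = 10 · 102.02 / 4.1263e+07 ≈ 2.4724e-05
Gain = 20 log₁₀(2.4724e-05) ≈ -92.14 dB
∠T = 88.88° − 93.49° = -4.61°

At s = jω = j1020:
zero (s+2): 2 + j1020 → |·| = √(2²+1020²) = √1040404 ≈ 1020, ∠ = arctan(1020/2) ≈ 89.89°
pole (s+100): 100 + j1020 → |·| = √(100²+1020²) = √1050400 ≈ 1024.9, ∠ = arctan(1020/100) ≈ 84.40°
pole (s+102): 102 + j1020 → |·| = √(102²+1020²) = √1050804 ≈ 1025.1, ∠ = arctan(1020/102) ≈ 84.29°
pole (s+2000): 2000 + j1020 → |·| = √(2000²+1020²) = √5040400 ≈ 2245.1, ∠ = arctan(1020/2000) ≈ 27.02°
|T| = 10 · 1020 / 2.3588e+09 ≈ 4.3242e-06
Gain = 20 log₁₀(4.3242e-06) ≈ -107.28 dB
∠T = 89.89° − 195.71° = -105.82°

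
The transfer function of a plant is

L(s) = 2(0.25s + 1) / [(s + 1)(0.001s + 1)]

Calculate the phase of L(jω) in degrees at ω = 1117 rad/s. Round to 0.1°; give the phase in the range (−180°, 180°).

At ω = 1117 rad/s:
zero (1 + j1117·0.25) = 1 + j279.25 → |·| ≈ 279.25, ∠ ≈ 89.79°
pole (1 + j1117·1) = 1 + j1117 → |·| ≈ 1117, ∠ ≈ 89.95°
pole (1 + j1117·0.001) = 1 + j1.117 → |·| ≈ 1.4992, ∠ ≈ 48.16°
∠L = (89.79°) − (89.95° + 48.16°) = -48.32°

-48.3°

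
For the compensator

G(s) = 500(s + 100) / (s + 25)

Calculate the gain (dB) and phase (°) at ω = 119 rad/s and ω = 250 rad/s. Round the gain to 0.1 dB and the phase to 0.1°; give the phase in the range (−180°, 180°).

At s = jω = j119:
zero (s+100): 100 + j119 → |·| = √(100²+119²) = √24161 ≈ 155.44, ∠ = arctan(119/100) ≈ 49.96°
pole (s+25): 25 + j119 → |·| = √(25²+119²) = √14786 ≈ 121.6, ∠ = arctan(119/25) ≈ 78.14°
|G| = 500 · 155.44 / 121.6 ≈ 639.14
Gain = 20 log₁₀(639.14) ≈ 56.11 dB
∠G = 49.96° − 78.14° = -28.18°

At s = jω = j250:
zero (s+100): 100 + j250 → |·| = √(100²+250²) = √72500 ≈ 269.26, ∠ = arctan(250/100) ≈ 68.20°
pole (s+25): 25 + j250 → |·| = √(25²+250²) = √63125 ≈ 251.25, ∠ = arctan(250/25) ≈ 84.29°
|G| = 500 · 269.26 / 251.25 ≈ 535.84
Gain = 20 log₁₀(535.84) ≈ 54.58 dB
∠G = 68.20° − 84.29° = -16.09°

ω = 119: 56.1 dB, -28.2°; ω = 250: 54.6 dB, -16.1°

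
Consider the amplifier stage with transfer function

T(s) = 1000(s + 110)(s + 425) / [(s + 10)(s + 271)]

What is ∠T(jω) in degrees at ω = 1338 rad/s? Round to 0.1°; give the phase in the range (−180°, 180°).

-10.4°

At s = jω = j1338:
zero (s+110): 110 + j1338 → |·| = √(110²+1338²) = √1802344 ≈ 1342.5, ∠ = arctan(1338/110) ≈ 85.30°
zero (s+425): 425 + j1338 → |·| = √(425²+1338²) = √1970869 ≈ 1403.9, ∠ = arctan(1338/425) ≈ 72.38°
pole (s+10): 10 + j1338 → |·| = √(10²+1338²) = √1790344 ≈ 1338, ∠ = arctan(1338/10) ≈ 89.57°
pole (s+271): 271 + j1338 → |·| = √(271²+1338²) = √1863685 ≈ 1365.2, ∠ = arctan(1338/271) ≈ 78.55°
∠T = 157.68° − 168.12° = -10.44°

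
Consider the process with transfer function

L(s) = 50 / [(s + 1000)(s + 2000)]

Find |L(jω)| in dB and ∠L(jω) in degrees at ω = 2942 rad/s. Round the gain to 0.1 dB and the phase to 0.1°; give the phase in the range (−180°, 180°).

-106.9 dB, -127.0°

At s = jω = j2942:
pole (s+1000): 1000 + j2942 → |·| = √(1000²+2942²) = √9655364 ≈ 3107.3, ∠ = arctan(2942/1000) ≈ 71.23°
pole (s+2000): 2000 + j2942 → |·| = √(2000²+2942²) = √12655364 ≈ 3557.4, ∠ = arctan(2942/2000) ≈ 55.79°
|L| = 50 / 1.1054e+07 ≈ 4.5232e-06
Gain = 20 log₁₀(4.5232e-06) ≈ -106.89 dB
∠L = 0.00° − 127.02° = -127.02°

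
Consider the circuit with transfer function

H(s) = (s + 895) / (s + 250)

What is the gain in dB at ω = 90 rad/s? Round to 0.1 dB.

Substitute s = j90:
Numerator: (j90) + 895 = 895 + j90
Denominator: (j90) + 250 = 250 + j90
|N| = √(895² + 90²) ≈ 899.51, ∠N ≈ 5.74°
|D| = √(250² + 90²) ≈ 265.71, ∠D ≈ 19.80°
|H| = 899.51 / 265.71 ≈ 3.3853
Gain = 20 log₁₀(3.3853) ≈ 10.59 dB

10.6 dB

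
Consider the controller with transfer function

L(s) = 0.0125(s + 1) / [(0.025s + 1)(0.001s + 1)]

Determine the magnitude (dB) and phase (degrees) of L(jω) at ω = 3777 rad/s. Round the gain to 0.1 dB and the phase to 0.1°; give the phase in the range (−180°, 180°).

At ω = 3777 rad/s:
zero (1 + j3777·1) = 1 + j3777 → |·| ≈ 3777, ∠ ≈ 89.98°
pole (1 + j3777·0.025) = 1 + j94.425 → |·| ≈ 94.43, ∠ ≈ 89.39°
pole (1 + j3777·0.001) = 1 + j3.777 → |·| ≈ 3.9071, ∠ ≈ 75.17°
|L| = 0.0125 · 3777 / (94.43 · 3.9071) ≈ 0.12797
Gain = 20 log₁₀(0.12797) ≈ -17.86 dB
∠L = (89.98°) − (89.39° + 75.17°) = -74.58°

-17.9 dB, -74.6°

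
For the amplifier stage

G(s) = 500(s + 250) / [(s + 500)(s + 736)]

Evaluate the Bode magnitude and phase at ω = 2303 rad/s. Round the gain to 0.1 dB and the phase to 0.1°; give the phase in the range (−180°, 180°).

-13.8 dB, -66.2°

At s = jω = j2303:
zero (s+250): 250 + j2303 → |·| = √(250²+2303²) = √5366309 ≈ 2316.5, ∠ = arctan(2303/250) ≈ 83.80°
pole (s+500): 500 + j2303 → |·| = √(500²+2303²) = √5553809 ≈ 2356.7, ∠ = arctan(2303/500) ≈ 77.75°
pole (s+736): 736 + j2303 → |·| = √(736²+2303²) = √5845505 ≈ 2417.7, ∠ = arctan(2303/736) ≈ 72.28°
|G| = 500 · 2316.5 / 5.6978e+06 ≈ 0.20328
Gain = 20 log₁₀(0.20328) ≈ -13.84 dB
∠G = 83.80° − 150.03° = -66.23°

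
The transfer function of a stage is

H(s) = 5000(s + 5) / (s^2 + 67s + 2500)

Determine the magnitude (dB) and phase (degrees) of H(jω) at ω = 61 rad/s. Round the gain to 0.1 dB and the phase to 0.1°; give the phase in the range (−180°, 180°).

37.1 dB, -21.3°

At s = jω = j61:
zero (s+5): 5 + j61 → |·| = √(5²+61²) = √3746 ≈ 61.205, ∠ = arctan(61/5) ≈ 85.31°
quadratic: (j61)² + 67·j61 + 2500 = -1221 + j4087 → |·| ≈ 4265.5, ∠ ≈ 106.63°
|H| = 5000 · 61.205 / 4265.5 ≈ 71.744
Gain = 20 log₁₀(71.744) ≈ 37.12 dB
∠H = 85.31° − 106.63° = -21.32°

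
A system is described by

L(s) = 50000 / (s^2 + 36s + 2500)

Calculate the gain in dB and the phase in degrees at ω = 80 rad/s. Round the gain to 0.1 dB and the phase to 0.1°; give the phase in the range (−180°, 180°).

At s = jω = j80:
quadratic: (j80)² + 36·j80 + 2500 = -3900 + j2880 → |·| ≈ 4848.1, ∠ ≈ 143.56°
|L| = 50000 / 4848.1 ≈ 10.313
Gain = 20 log₁₀(10.313) ≈ 20.27 dB
∠L = 0.00° − 143.56° = -143.56°

20.3 dB, -143.6°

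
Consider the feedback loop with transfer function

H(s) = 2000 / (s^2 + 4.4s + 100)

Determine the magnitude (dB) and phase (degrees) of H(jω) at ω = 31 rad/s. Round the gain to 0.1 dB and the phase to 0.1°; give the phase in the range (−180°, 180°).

7.2 dB, -171.0°

At s = jω = j31:
quadratic: (j31)² + 4.4·j31 + 100 = -861 + j136.4 → |·| ≈ 871.74, ∠ ≈ 171.00°
|H| = 2000 / 871.74 ≈ 2.2943
Gain = 20 log₁₀(2.2943) ≈ 7.21 dB
∠H = 0.00° − 171.00° = -171.00°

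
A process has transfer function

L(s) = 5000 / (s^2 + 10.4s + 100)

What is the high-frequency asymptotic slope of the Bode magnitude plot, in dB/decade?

-40 dB/decade

Each pole contributes −20 dB/decade at high frequency; each zero contributes +20 dB/decade.
Net: 0 zero(s) − 2 pole(s) → -40 dB/decade.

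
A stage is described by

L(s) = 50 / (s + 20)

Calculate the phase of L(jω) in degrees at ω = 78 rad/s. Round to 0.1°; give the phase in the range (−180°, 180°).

-75.6°

Substitute s = j78:
Numerator: 50 = 50 + j0
Denominator: (j78) + 20 = 20 + j78
|N| = √(50² + 0²) ≈ 50, ∠N ≈ 0.00°
|D| = √(20² + 78²) ≈ 80.523, ∠D ≈ 75.62°
∠L = 0.00° − 75.62° = -75.62°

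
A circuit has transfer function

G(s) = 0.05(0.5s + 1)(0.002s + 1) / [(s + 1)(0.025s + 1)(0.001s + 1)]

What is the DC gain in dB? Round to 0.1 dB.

G(0) = 0.05 · 1 / 1 = 0.05
20 log₁₀(0.05) ≈ -26.02 dB

-26.0 dB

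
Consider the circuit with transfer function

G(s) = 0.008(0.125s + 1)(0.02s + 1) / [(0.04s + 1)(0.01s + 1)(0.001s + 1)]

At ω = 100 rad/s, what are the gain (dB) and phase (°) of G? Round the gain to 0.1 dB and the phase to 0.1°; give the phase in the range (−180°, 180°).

-28.3 dB, 22.2°

At ω = 100 rad/s:
zero (1 + j100·0.125) = 1 + j12.5 → |·| ≈ 12.54, ∠ ≈ 85.43°
zero (1 + j100·0.02) = 1 + j2 → |·| ≈ 2.2361, ∠ ≈ 63.43°
pole (1 + j100·0.04) = 1 + j4 → |·| ≈ 4.1231, ∠ ≈ 75.96°
pole (1 + j100·0.01) = 1 + j1 → |·| ≈ 1.4142, ∠ ≈ 45.00°
pole (1 + j100·0.001) = 1 + j0.1 → |·| ≈ 1.005, ∠ ≈ 5.71°
|G| = 0.008 · 12.54 · 2.2361 / (4.1231 · 1.4142 · 1.005) ≈ 0.038281
Gain = 20 log₁₀(0.038281) ≈ -28.34 dB
∠G = (85.43° + 63.43°) − (75.96° + 45.00° + 5.71°) = 22.19°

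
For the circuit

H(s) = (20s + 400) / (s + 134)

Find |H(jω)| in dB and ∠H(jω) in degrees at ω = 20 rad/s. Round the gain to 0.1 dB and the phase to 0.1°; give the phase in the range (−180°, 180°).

Substitute s = j20:
Numerator: 20(j20) + 400 = 400 + j400
Denominator: (j20) + 134 = 134 + j20
|N| = √(400² + 400²) ≈ 565.69, ∠N ≈ 45.00°
|D| = √(134² + 20²) ≈ 135.48, ∠D ≈ 8.49°
|H| = 565.69 / 135.48 ≈ 4.1755
Gain = 20 log₁₀(4.1755) ≈ 12.41 dB
∠H = 45.00° − 8.49° = 36.51°

12.4 dB, 36.5°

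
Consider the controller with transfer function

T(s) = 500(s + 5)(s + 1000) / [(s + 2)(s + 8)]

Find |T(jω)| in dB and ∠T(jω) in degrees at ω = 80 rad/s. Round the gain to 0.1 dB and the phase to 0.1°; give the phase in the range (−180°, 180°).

75.9 dB, -81.9°

At s = jω = j80:
zero (s+5): 5 + j80 → |·| = √(5²+80²) = √6425 ≈ 80.156, ∠ = arctan(80/5) ≈ 86.42°
zero (s+1000): 1000 + j80 → |·| = √(1000²+80²) = √1006400 ≈ 1003.2, ∠ = arctan(80/1000) ≈ 4.57°
pole (s+2): 2 + j80 → |·| = √(2²+80²) = √6404 ≈ 80.025, ∠ = arctan(80/2) ≈ 88.57°
pole (s+8): 8 + j80 → |·| = √(8²+80²) = √6464 ≈ 80.399, ∠ = arctan(80/8) ≈ 84.29°
|T| = 500 · 80412 / 6433.9 ≈ 6249.1
Gain = 20 log₁₀(6249.1) ≈ 75.92 dB
∠T = 90.99° − 172.86° = -81.87°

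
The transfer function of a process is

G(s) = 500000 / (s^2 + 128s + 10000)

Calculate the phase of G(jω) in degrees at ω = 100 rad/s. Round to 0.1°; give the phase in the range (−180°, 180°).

At s = jω = j100:
quadratic: (j100)² + 128·j100 + 10000 = 0 + j12800 → |·| ≈ 12800, ∠ ≈ 90.00°
∠G = 0.00° − 90.00° = -90.00°

-90.0°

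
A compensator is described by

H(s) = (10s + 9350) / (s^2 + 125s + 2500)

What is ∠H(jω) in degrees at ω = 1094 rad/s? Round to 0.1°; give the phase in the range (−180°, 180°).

Substitute s = j1094:
Numerator: 10(j1094) + 9350 = 9350 + j10940
Denominator: (j1094)^2 + 125(j1094) + 2500 = -1194336 + j136750
|N| = √(9350² + 10940²) ≈ 14391, ∠N ≈ 49.48°
|D| = √(1194336² + 136750²) ≈ 1.2021e+06, ∠D ≈ 173.47°
∠H = 49.48° − 173.47° = -123.99°

-124.0°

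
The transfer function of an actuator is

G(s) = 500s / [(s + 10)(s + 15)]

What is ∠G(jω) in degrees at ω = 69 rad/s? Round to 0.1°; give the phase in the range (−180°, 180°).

-69.5°

At s = jω = j69:
zero at origin: s = j69 → |·| = 69, ∠ = 90.00°
pole (s+10): 10 + j69 → |·| = √(10²+69²) = √4861 ≈ 69.721, ∠ = arctan(69/10) ≈ 81.75°
pole (s+15): 15 + j69 → |·| = √(15²+69²) = √4986 ≈ 70.612, ∠ = arctan(69/15) ≈ 77.74°
∠G = 90.00° − 159.49° = -69.49°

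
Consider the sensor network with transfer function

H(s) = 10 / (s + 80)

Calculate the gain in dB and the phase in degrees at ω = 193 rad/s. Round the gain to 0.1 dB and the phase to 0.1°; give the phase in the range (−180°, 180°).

-26.4 dB, -67.5°

Substitute s = j193:
Numerator: 10 = 10 + j0
Denominator: (j193) + 80 = 80 + j193
|N| = √(10² + 0²) ≈ 10, ∠N ≈ 0.00°
|D| = √(80² + 193²) ≈ 208.92, ∠D ≈ 67.49°
|H| = 10 / 208.92 ≈ 0.047865
Gain = 20 log₁₀(0.047865) ≈ -26.40 dB
∠H = 0.00° − 67.49° = -67.49°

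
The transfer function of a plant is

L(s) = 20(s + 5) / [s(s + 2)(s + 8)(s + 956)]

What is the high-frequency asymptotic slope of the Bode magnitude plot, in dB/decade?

-60 dB/decade

Each pole contributes −20 dB/decade at high frequency; each zero contributes +20 dB/decade.
Net: 1 zero(s) − 4 pole(s) → -60 dB/decade.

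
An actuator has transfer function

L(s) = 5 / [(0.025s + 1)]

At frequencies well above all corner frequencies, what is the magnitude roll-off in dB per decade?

Each pole contributes −20 dB/decade at high frequency; each zero contributes +20 dB/decade.
Net: 0 zero(s) − 1 pole(s) → -20 dB/decade.

-20 dB/decade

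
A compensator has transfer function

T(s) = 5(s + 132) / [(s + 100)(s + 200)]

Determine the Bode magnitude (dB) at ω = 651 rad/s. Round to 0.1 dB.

-42.6 dB

At s = jω = j651:
zero (s+132): 132 + j651 → |·| = √(132²+651²) = √441225 ≈ 664.25, ∠ = arctan(651/132) ≈ 78.54°
pole (s+100): 100 + j651 → |·| = √(100²+651²) = √433801 ≈ 658.64, ∠ = arctan(651/100) ≈ 81.27°
pole (s+200): 200 + j651 → |·| = √(200²+651²) = √463801 ≈ 681.03, ∠ = arctan(651/200) ≈ 72.92°
|T| = 5 · 664.25 / 4.4855e+05 ≈ 0.0074044
Gain = 20 log₁₀(0.0074044) ≈ -42.61 dB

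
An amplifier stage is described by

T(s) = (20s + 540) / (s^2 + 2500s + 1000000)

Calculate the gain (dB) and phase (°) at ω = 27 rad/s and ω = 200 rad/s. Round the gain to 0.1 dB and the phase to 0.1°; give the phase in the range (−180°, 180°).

Substitute s = j27:
Numerator: 20(j27) + 540 = 540 + j540
Denominator: (j27)^2 + 2500(j27) + 1000000 = 999271 + j67500
|N| = √(540² + 540²) ≈ 763.68, ∠N ≈ 45.00°
|D| = √(999271² + 67500²) ≈ 1.0015e+06, ∠D ≈ 3.86°
|T| = 763.68 / 1.0015e+06 ≈ 0.00076254
Gain = 20 log₁₀(0.00076254) ≈ -62.35 dB
∠T = 45.00° − 3.86° = 41.14°

Substitute s = j200:
Numerator: 20(j200) + 540 = 540 + j4000
Denominator: (j200)^2 + 2500(j200) + 1000000 = 960000 + j500000
|N| = √(540² + 4000²) ≈ 4036.3, ∠N ≈ 82.31°
|D| = √(960000² + 500000²) ≈ 1.0824e+06, ∠D ≈ 27.51°
|T| = 4036.3 / 1.0824e+06 ≈ 0.003729
Gain = 20 log₁₀(0.003729) ≈ -48.57 dB
∠T = 82.31° − 27.51° = 54.80°

ω = 27: -62.4 dB, 41.1°; ω = 200: -48.6 dB, 54.8°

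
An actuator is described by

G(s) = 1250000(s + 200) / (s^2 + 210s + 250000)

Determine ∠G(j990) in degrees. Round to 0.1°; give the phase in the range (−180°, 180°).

-85.5°

At s = jω = j990:
zero (s+200): 200 + j990 → |·| = √(200²+990²) = √1020100 ≈ 1010, ∠ = arctan(990/200) ≈ 78.58°
quadratic: (j990)² + 210·j990 + 250000 = -730100 + j207900 → |·| ≈ 7.5912e+05, ∠ ≈ 164.11°
∠G = 78.58° − 164.11° = -85.53°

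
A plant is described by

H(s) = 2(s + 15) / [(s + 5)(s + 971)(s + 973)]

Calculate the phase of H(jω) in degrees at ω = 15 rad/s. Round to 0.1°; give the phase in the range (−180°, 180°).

At s = jω = j15:
zero (s+15): 15 + j15 → |·| = √(15²+15²) = √450 ≈ 21.213, ∠ = arctan(15/15) ≈ 45.00°
pole (s+5): 5 + j15 → |·| = √(5²+15²) = √250 ≈ 15.811, ∠ = arctan(15/5) ≈ 71.57°
pole (s+971): 971 + j15 → |·| = √(971²+15²) = √943066 ≈ 971.12, ∠ = arctan(15/971) ≈ 0.89°
pole (s+973): 973 + j15 → |·| = √(973²+15²) = √946954 ≈ 973.12, ∠ = arctan(15/973) ≈ 0.88°
∠H = 45.00° − 73.34° = -28.34°

-28.3°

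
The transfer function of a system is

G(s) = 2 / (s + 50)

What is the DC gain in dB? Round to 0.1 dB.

-28.0 dB

G(0) = 2 / 50 = 0.04
20 log₁₀(0.04) ≈ -27.96 dB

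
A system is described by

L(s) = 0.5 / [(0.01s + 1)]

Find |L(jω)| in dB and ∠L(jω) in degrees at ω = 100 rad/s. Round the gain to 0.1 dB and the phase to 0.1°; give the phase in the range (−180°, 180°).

-9.0 dB, -45.0°

At ω = 100 rad/s:
pole (1 + j100·0.01) = 1 + j1 → |·| ≈ 1.4142, ∠ ≈ 45.00°
|L| = 0.5 · 1 / (1.4142) ≈ 0.35356
Gain = 20 log₁₀(0.35356) ≈ -9.03 dB
∠L = (0°) − (45.00°) = -45.00°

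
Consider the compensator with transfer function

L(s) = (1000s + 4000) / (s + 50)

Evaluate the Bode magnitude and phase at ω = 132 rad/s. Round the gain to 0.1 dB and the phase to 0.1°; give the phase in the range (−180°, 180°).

Substitute s = j132:
Numerator: 1000(j132) + 4000 = 4000 + j132000
Denominator: (j132) + 50 = 50 + j132
|N| = √(4000² + 132000²) ≈ 1.3206e+05, ∠N ≈ 88.26°
|D| = √(50² + 132²) ≈ 141.15, ∠D ≈ 69.25°
|L| = 1.3206e+05 / 141.15 ≈ 935.6
Gain = 20 log₁₀(935.6) ≈ 59.42 dB
∠L = 88.26° − 69.25° = 19.01°

59.4 dB, 19.0°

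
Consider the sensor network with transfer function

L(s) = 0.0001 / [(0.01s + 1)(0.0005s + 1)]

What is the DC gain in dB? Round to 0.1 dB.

-80.0 dB

L(0) = 0.0001 · 1 / 1 = 0.0001
20 log₁₀(0.0001) ≈ -80.00 dB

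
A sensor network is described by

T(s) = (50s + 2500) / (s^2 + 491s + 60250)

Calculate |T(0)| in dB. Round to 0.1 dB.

-27.6 dB

T(0) = 2500 / 60250 ≈ 0.041494
20 log₁₀(0.041494) ≈ -27.64 dB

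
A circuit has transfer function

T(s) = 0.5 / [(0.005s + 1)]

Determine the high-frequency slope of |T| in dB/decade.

-20 dB/decade

Each pole contributes −20 dB/decade at high frequency; each zero contributes +20 dB/decade.
Net: 0 zero(s) − 1 pole(s) → -20 dB/decade.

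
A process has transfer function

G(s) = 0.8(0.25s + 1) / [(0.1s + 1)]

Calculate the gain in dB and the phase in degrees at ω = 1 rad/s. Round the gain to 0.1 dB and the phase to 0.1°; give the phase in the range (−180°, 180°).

-1.7 dB, 8.3°

At ω = 1 rad/s:
zero (1 + j1·0.25) = 1 + j0.25 → |·| ≈ 1.0308, ∠ ≈ 14.04°
pole (1 + j1·0.1) = 1 + j0.1 → |·| ≈ 1.005, ∠ ≈ 5.71°
|G| = 0.8 · 1.0308 / (1.005) ≈ 0.82054
Gain = 20 log₁₀(0.82054) ≈ -1.72 dB
∠G = (14.04°) − (5.71°) = 8.33°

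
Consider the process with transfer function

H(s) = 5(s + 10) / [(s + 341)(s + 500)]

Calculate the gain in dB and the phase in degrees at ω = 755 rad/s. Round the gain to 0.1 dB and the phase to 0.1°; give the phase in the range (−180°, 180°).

At s = jω = j755:
zero (s+10): 10 + j755 → |·| = √(10²+755²) = √570125 ≈ 755.07, ∠ = arctan(755/10) ≈ 89.24°
pole (s+341): 341 + j755 → |·| = √(341²+755²) = √686306 ≈ 828.44, ∠ = arctan(755/341) ≈ 65.69°
pole (s+500): 500 + j755 → |·| = √(500²+755²) = √820025 ≈ 905.55, ∠ = arctan(755/500) ≈ 56.49°
|H| = 5 · 755.07 / 7.5019e+05 ≈ 0.0050325
Gain = 20 log₁₀(0.0050325) ≈ -45.96 dB
∠H = 89.24° − 122.18° = -32.94°

-46.0 dB, -32.9°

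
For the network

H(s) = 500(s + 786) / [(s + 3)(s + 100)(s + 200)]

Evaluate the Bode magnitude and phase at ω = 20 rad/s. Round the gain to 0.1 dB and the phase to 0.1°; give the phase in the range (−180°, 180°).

At s = jω = j20:
zero (s+786): 786 + j20 → |·| = √(786²+20²) = √618196 ≈ 786.25, ∠ = arctan(20/786) ≈ 1.46°
pole (s+3): 3 + j20 → |·| = √(3²+20²) = √409 ≈ 20.224, ∠ = arctan(20/3) ≈ 81.47°
pole (s+100): 100 + j20 → |·| = √(100²+20²) = √10400 ≈ 101.98, ∠ = arctan(20/100) ≈ 11.31°
pole (s+200): 200 + j20 → |·| = √(200²+20²) = √40400 ≈ 201, ∠ = arctan(20/200) ≈ 5.71°
|H| = 500 · 786.25 / 4.1455e+05 ≈ 0.94832
Gain = 20 log₁₀(0.94832) ≈ -0.46 dB
∠H = 1.46° − 98.49° = -97.03°

-0.5 dB, -97.0°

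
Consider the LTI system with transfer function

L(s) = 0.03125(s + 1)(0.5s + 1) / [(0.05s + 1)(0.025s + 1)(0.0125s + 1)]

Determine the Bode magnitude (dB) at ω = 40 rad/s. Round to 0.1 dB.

17.0 dB

At ω = 40 rad/s:
zero (1 + j40·1) = 1 + j40 → |·| ≈ 40.012, ∠ ≈ 88.57°
zero (1 + j40·0.5) = 1 + j20 → |·| ≈ 20.025, ∠ ≈ 87.14°
pole (1 + j40·0.05) = 1 + j2 → |·| ≈ 2.2361, ∠ ≈ 63.43°
pole (1 + j40·0.025) = 1 + j1 → |·| ≈ 1.4142, ∠ ≈ 45.00°
pole (1 + j40·0.0125) = 1 + j0.5 → |·| ≈ 1.118, ∠ ≈ 26.57°
|L| = 0.03125 · 40.012 · 20.025 / (2.2361 · 1.4142 · 1.118) ≈ 7.0822
Gain = 20 log₁₀(7.0822) ≈ 17.00 dB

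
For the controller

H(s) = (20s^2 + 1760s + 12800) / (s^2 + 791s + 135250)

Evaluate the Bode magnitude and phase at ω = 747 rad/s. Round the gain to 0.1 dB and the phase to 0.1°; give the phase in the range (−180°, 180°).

23.8 dB, 47.7°

Substitute s = j747:
Numerator: 20(j747)^2 + 1760(j747) + 12800 = -11147380 + j1314720
Denominator: (j747)^2 + 791(j747) + 135250 = -422759 + j590877
|N| = √(11147380² + 1314720²) ≈ 1.1225e+07, ∠N ≈ 173.27°
|D| = √(422759² + 590877²) ≈ 7.2654e+05, ∠D ≈ 125.58°
|H| = 1.1225e+07 / 7.2654e+05 ≈ 15.45
Gain = 20 log₁₀(15.45) ≈ 23.78 dB
∠H = 173.27° − 125.58° = 47.69°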